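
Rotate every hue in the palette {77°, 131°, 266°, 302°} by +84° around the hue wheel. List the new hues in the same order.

161°, 215°, 350°, 26°

77 + 84 = 161°
131 + 84 = 215°
266 + 84 = 350°
302 + 84 = 386 → 386 − 360 = 26°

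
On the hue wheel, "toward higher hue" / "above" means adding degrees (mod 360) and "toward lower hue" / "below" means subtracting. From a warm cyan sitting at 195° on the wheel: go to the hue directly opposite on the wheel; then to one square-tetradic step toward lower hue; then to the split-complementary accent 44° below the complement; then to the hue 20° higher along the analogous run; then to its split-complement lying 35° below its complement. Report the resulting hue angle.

226°

complement +180°: 195 + 180 = 375 → 375 − 360 = 15°
square ↓ −90°: 15 − 90 = -75 → -75 + 360 = 285°
split-comp 44° ↓ +136°: 285 + 136 = 421 → 421 − 360 = 61°
analog 20° ↑ +20°: 61 + 20 = 81°
split-comp 35° ↓ +145°: 81 + 145 = 226°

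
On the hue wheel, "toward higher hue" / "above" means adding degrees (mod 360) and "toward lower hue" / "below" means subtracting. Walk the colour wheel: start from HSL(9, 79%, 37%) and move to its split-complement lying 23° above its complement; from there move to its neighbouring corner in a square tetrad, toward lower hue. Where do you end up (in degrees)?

+203° (split-comp 23° ↑): 9 + 203 = 212°
−90° (square ↓): 212 − 90 = 122°

122°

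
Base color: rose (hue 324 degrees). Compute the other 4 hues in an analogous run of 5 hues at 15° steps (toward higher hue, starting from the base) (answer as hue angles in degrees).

339°, 354°, 9°, 24°

324 + 15 = 339°
324 + 30 = 354°
324 + 45 = 369 → 369 − 360 = 9°
324 + 60 = 384 → 384 − 360 = 24°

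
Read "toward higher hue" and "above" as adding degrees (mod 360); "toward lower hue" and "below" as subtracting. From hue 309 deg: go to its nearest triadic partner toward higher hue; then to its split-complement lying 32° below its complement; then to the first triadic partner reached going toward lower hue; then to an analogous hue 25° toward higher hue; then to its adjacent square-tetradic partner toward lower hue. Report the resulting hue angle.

32°

309 + 120 = 429 → 429 − 360 = 69°   (triadic ↑)
69 + 148 = 217°   (split-comp 32° ↓)
217 − 120 = 97°   (triadic ↓)
97 + 25 = 122°   (analog 25° ↑)
122 − 90 = 32°   (square ↓)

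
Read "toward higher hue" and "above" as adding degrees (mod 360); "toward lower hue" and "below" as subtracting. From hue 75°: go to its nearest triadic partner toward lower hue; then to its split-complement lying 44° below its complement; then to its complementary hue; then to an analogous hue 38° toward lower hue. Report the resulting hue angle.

−120° (triadic ↓): 75 − 120 = -45 → -45 + 360 = 315°
+136° (split-comp 44° ↓): 315 + 136 = 451 → 451 − 360 = 91°
+180° (complement): 91 + 180 = 271°
−38° (analog 38° ↓): 271 − 38 = 233°

233°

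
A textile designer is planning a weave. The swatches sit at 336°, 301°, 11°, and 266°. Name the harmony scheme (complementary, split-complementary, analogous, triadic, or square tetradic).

analogous

Sort the hues: 11°, 266°, 301°, 336°.
Successive gaps around the wheel: 255°, 35°, 35°, 35°.
A run of hues at equal small steps (35°) with one large closing gap is an analogous group.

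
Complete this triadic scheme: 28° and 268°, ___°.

148°

A triad places three hues 120° apart.
The full set through 28° is {28°, 148°, 268°}.
Given {28°, 268°}, the missing hue is 148°.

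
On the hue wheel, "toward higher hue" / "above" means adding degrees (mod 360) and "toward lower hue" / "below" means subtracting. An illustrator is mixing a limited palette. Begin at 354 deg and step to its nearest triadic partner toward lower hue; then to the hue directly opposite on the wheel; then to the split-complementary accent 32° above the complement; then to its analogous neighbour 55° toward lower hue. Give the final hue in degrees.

211°

354 − 120 = 234°   (triadic ↓)
234 + 180 = 414 → 414 − 360 = 54°   (complement)
54 + 212 = 266°   (split-comp 32° ↑)
266 − 55 = 211°   (analog 55° ↓)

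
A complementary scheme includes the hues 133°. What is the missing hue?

313°

The complement sits 180° across the wheel.
The full set through 133° is {133°, 313°}.
Given {133°}, the missing hue is 313°.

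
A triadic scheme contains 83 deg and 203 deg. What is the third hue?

A triad spaces three hues 120° apart.
The full set is {83°, 203°, 323°}.

323°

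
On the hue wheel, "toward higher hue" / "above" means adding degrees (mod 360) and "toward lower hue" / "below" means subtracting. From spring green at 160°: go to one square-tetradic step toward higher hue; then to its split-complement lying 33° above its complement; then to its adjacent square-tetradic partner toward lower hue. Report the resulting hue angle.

13°

160 + 90 = 250°   (square ↑)
250 + 213 = 463 → 463 − 360 = 103°   (split-comp 33° ↑)
103 − 90 = 13°   (square ↓)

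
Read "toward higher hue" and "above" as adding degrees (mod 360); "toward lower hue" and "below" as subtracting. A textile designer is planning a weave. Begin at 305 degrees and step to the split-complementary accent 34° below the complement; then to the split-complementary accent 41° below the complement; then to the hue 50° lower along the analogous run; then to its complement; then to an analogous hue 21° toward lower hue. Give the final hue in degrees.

+146° (split-comp 34° ↓): 305 + 146 = 451 → 451 − 360 = 91°
+139° (split-comp 41° ↓): 91 + 139 = 230°
−50° (analog 50° ↓): 230 − 50 = 180°
+180° (complement): 180 + 180 = 360 → 360 − 360 = 0°
−21° (analog 21° ↓): 0 − 21 = -21 → -21 + 360 = 339°

339°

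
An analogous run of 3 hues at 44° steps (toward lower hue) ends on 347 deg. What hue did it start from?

75°

2 steps of 44° (toward lower hue) give a net shift of −88°.
Start = end − shift: 347 + 88 = 435 → 435 − 360 = 75°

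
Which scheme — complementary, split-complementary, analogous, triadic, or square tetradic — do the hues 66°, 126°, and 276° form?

split-complementary

Sort the hues: 66°, 126°, 276°.
Successive gaps around the wheel: 60°, 150°, 150°.
Two 150° gaps and one 60° gap — a base hue opposite a pair of accents 30° either side of its complement — is the split-complementary pattern.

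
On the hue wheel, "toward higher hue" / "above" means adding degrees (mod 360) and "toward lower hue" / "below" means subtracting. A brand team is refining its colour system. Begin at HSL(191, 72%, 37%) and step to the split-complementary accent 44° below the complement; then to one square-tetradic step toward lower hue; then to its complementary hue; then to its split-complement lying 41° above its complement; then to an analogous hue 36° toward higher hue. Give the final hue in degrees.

+136° (split-comp 44° ↓): 191 + 136 = 327°
−90° (square ↓): 327 − 90 = 237°
+180° (complement): 237 + 180 = 417 → 417 − 360 = 57°
+221° (split-comp 41° ↑): 57 + 221 = 278°
+36° (analog 36° ↑): 278 + 36 = 314°

314°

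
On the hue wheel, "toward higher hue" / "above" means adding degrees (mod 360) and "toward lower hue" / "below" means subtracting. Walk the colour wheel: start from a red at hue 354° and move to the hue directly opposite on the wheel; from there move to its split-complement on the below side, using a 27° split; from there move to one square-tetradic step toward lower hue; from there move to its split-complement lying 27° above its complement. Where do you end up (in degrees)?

84°

354 + 180 = 534 → 534 − 360 = 174°   (complement)
174 + 153 = 327°   (split-comp 27° ↓)
327 − 90 = 237°   (square ↓)
237 + 207 = 444 → 444 − 360 = 84°   (split-comp 27° ↑)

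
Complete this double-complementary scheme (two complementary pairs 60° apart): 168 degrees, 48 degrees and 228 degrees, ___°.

348°

A rectangular tetradic uses two complementary pairs 60° apart: offsets 0°, 60°, 180°, 240°.
Among {48°, 168°, 228°}, 228° and 48° are a 180° pair.
The remaining hue 168° needs its own complement: 168 + 180 = 348°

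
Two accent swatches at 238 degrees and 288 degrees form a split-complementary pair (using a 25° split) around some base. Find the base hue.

The accents sit 25° either side of the complement, so the complement is their short-arc midpoint on the wheel.
Short-arc midpoint of 238° and 288°: 263°.
Base is 180° from the complement: 263 − 180 = 83°

83°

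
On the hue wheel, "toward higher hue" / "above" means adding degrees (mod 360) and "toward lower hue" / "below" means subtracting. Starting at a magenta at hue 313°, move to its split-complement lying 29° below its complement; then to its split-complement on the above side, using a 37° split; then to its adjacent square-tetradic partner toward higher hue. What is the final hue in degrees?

313 + 151 = 464 → 464 − 360 = 104°   (split-comp 29° ↓)
104 + 217 = 321°   (split-comp 37° ↑)
321 + 90 = 411 → 411 − 360 = 51°   (square ↑)

51°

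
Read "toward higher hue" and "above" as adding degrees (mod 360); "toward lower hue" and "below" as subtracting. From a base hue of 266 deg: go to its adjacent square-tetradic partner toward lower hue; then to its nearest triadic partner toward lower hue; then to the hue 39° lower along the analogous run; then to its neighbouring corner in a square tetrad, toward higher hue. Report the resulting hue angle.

−90° (square ↓): 266 − 90 = 176°
−120° (triadic ↓): 176 − 120 = 56°
−39° (analog 39° ↓): 56 − 39 = 17°
+90° (square ↑): 17 + 90 = 107°

107°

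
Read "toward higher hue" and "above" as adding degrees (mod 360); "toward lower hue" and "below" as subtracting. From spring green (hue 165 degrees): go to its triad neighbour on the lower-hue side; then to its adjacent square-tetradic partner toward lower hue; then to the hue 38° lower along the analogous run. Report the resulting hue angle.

−120° (triadic ↓): 165 − 120 = 45°
−90° (square ↓): 45 − 90 = -45 → -45 + 360 = 315°
−38° (analog 38° ↓): 315 − 38 = 277°

277°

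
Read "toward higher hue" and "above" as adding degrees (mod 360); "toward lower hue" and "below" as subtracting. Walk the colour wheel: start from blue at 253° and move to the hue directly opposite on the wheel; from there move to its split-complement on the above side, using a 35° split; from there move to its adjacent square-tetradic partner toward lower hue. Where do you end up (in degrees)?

198°

complement +180°: 253 + 180 = 433 → 433 − 360 = 73°
split-comp 35° ↑ +215°: 73 + 215 = 288°
square ↓ −90°: 288 − 90 = 198°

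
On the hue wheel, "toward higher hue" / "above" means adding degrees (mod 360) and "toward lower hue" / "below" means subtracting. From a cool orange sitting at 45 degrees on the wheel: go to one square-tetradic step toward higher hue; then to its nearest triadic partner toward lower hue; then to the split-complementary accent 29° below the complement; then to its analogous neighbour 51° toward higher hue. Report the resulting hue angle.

217°

square ↑ +90°: 45 + 90 = 135°
triadic ↓ −120°: 135 − 120 = 15°
split-comp 29° ↓ +151°: 15 + 151 = 166°
analog 51° ↑ +51°: 166 + 51 = 217°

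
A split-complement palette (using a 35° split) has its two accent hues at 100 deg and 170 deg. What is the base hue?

315°

The accents sit 35° either side of the complement, so the complement is their short-arc midpoint on the wheel.
Short-arc midpoint of 100° and 170°: 135°.
Base is 180° from the complement: 135 − 180 = -45 → -45 + 360 = 315°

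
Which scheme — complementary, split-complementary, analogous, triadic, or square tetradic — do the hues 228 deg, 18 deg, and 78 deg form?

split-complementary

Sort the hues: 18°, 78°, 228°.
Successive gaps around the wheel: 60°, 150°, 150°.
Two 150° gaps and one 60° gap — a base hue opposite a pair of accents 30° either side of its complement — is the split-complementary pattern.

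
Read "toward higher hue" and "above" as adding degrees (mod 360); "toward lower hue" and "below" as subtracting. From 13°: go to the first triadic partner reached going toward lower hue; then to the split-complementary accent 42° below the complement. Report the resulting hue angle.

13 − 120 = -107 → -107 + 360 = 253°   (triadic ↓)
253 + 138 = 391 → 391 − 360 = 31°   (split-comp 42° ↓)

31°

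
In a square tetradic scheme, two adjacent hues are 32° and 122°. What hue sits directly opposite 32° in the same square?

212°

A square tetradic scheme places four hues 90° apart; opposite corners are 180° apart.
32 + 180 = 212°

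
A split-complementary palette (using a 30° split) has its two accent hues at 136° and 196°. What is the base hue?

The accents sit 30° either side of the complement, so the complement is their short-arc midpoint on the wheel.
Short-arc midpoint of 136° and 196°: 166°.
Base is 180° from the complement: 166 − 180 = -14 → -14 + 360 = 346°

346°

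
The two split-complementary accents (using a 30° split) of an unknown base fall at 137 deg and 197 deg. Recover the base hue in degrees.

347°

The accents sit 30° either side of the complement, so the complement is their short-arc midpoint on the wheel.
Short-arc midpoint of 137° and 197°: 167°.
Base is 180° from the complement: 167 − 180 = -13 → -13 + 360 = 347°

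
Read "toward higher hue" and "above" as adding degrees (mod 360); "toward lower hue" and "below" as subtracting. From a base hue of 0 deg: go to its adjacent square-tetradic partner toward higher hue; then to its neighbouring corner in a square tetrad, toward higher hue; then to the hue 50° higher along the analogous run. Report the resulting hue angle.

0 + 90 = 90°   (square ↑)
90 + 90 = 180°   (square ↑)
180 + 50 = 230°   (analog 50° ↑)

230°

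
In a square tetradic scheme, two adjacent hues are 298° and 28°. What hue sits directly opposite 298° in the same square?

A square tetradic scheme places four hues 90° apart; opposite corners are 180° apart.
298 + 180 = 478 → 478 − 360 = 118°

118°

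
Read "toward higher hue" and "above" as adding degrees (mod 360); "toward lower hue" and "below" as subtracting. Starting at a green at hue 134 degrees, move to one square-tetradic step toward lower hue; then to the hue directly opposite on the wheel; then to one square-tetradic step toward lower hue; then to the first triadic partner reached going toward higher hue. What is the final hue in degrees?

square ↓ −90°: 134 − 90 = 44°
complement +180°: 44 + 180 = 224°
square ↓ −90°: 224 − 90 = 134°
triadic ↑ +120°: 134 + 120 = 254°

254°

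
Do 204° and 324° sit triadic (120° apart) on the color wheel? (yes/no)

Angular distance: |204 − 324| = 120 = 120°.
Triadic (120° apart) requires 120°.

yes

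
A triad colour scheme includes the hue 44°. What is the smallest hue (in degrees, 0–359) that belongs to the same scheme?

44°

A triad places three hues 120° apart.
The full set through 44° is {44°, 164°, 284°}.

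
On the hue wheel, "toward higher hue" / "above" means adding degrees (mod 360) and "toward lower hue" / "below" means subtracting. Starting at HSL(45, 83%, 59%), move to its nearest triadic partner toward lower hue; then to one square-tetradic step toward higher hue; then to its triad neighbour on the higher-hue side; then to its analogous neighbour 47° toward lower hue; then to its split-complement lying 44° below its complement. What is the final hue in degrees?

45 − 120 = -75 → -75 + 360 = 285°   (triadic ↓)
285 + 90 = 375 → 375 − 360 = 15°   (square ↑)
15 + 120 = 135°   (triadic ↑)
135 − 47 = 88°   (analog 47° ↓)
88 + 136 = 224°   (split-comp 44° ↓)

224°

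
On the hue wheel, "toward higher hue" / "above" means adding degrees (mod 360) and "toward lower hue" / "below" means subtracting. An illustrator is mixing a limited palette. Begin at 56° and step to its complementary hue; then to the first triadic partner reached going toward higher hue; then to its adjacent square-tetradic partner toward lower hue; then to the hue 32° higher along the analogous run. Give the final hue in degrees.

298°

+180° (complement): 56 + 180 = 236°
+120° (triadic ↑): 236 + 120 = 356°
−90° (square ↓): 356 − 90 = 266°
+32° (analog 32° ↑): 266 + 32 = 298°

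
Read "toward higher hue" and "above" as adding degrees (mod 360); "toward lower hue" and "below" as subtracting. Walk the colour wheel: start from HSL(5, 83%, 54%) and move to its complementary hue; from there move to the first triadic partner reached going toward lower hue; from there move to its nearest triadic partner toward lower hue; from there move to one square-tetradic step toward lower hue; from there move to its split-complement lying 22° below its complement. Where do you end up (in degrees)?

5 + 180 = 185°   (complement)
185 − 120 = 65°   (triadic ↓)
65 − 120 = -55 → -55 + 360 = 305°   (triadic ↓)
305 − 90 = 215°   (square ↓)
215 + 158 = 373 → 373 − 360 = 13°   (split-comp 22° ↓)

13°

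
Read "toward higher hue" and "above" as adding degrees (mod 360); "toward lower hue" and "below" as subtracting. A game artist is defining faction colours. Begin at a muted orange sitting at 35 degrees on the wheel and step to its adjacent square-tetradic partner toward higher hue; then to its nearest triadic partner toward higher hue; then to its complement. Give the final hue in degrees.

+90° (square ↑): 35 + 90 = 125°
+120° (triadic ↑): 125 + 120 = 245°
+180° (complement): 245 + 180 = 425 → 425 − 360 = 65°

65°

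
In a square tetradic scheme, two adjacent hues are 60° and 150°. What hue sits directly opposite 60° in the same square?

A square tetradic scheme places four hues 90° apart; opposite corners are 180° apart.
60 + 180 = 240°

240°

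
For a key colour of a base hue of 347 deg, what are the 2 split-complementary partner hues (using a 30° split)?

Split-complementary hues sit 30° either side of the complement.
Complement of 347 deg: 347 + 180 = 527 → 527 − 360 = 167°
167 − 30 = 137°
167 + 30 = 197°

137° and 197°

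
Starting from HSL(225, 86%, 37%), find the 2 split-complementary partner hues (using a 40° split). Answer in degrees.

Split-complementary hues sit 40° either side of the complement.
Complement of 225 degrees: 225 + 180 = 405 → 405 − 360 = 45°
45 − 40 = 5°
45 + 40 = 85°

5° and 85°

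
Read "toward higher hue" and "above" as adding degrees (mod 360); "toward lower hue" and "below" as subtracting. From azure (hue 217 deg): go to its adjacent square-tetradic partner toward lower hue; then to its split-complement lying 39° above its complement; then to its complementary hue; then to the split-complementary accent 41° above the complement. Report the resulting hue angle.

square ↓ −90°: 217 − 90 = 127°
split-comp 39° ↑ +219°: 127 + 219 = 346°
complement +180°: 346 + 180 = 526 → 526 − 360 = 166°
split-comp 41° ↑ +221°: 166 + 221 = 387 → 387 − 360 = 27°

27°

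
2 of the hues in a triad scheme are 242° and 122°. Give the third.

2°

A triad places three hues 120° apart.
The full set through 122° is {2°, 122°, 242°}.
Given {122°, 242°}, the missing hue is 2°.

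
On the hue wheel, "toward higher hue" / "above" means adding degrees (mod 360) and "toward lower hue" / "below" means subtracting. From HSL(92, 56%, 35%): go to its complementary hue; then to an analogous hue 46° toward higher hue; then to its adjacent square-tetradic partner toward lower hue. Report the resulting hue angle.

228°

complement +180°: 92 + 180 = 272°
analog 46° ↑ +46°: 272 + 46 = 318°
square ↓ −90°: 318 − 90 = 228°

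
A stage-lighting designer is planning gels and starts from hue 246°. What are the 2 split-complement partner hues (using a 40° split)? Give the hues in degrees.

Split-complementary hues sit 40° either side of the complement.
Complement of 246°: 246 + 180 = 426 → 426 − 360 = 66°
66 − 40 = 26°
66 + 40 = 106°

26° and 106°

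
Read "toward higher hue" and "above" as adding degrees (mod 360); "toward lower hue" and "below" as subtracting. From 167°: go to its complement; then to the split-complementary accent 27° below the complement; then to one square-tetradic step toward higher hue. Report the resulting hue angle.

230°

+180° (complement): 167 + 180 = 347°
+153° (split-comp 27° ↓): 347 + 153 = 500 → 500 − 360 = 140°
+90° (square ↑): 140 + 90 = 230°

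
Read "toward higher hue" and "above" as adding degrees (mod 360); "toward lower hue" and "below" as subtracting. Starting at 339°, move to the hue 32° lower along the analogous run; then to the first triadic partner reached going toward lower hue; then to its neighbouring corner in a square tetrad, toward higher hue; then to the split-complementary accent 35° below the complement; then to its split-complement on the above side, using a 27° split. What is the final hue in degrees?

269°

339 − 32 = 307°   (analog 32° ↓)
307 − 120 = 187°   (triadic ↓)
187 + 90 = 277°   (square ↑)
277 + 145 = 422 → 422 − 360 = 62°   (split-comp 35° ↓)
62 + 207 = 269°   (split-comp 27° ↑)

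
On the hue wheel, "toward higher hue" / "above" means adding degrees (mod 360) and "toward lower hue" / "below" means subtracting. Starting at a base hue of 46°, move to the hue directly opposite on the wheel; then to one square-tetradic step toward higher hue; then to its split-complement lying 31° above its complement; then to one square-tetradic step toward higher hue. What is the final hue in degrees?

257°

complement +180°: 46 + 180 = 226°
square ↑ +90°: 226 + 90 = 316°
split-comp 31° ↑ +211°: 316 + 211 = 527 → 527 − 360 = 167°
square ↑ +90°: 167 + 90 = 257°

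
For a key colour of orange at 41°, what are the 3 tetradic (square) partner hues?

A square tetradic scheme places four hues every 90°.
41 + 90 = 131°
41 + 180 = 221°
41 + 270 = 311°

131°, 221°, and 311°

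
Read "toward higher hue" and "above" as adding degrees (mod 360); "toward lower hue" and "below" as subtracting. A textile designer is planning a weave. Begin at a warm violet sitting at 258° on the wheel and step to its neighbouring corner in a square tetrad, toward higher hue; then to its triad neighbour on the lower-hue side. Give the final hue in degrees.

+90° (square ↑): 258 + 90 = 348°
−120° (triadic ↓): 348 − 120 = 228°

228°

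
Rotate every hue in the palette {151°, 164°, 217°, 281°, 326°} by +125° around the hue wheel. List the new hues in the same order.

276°, 289°, 342°, 46°, 91°

151 + 125 = 276°
164 + 125 = 289°
217 + 125 = 342°
281 + 125 = 406 → 406 − 360 = 46°
326 + 125 = 451 → 451 − 360 = 91°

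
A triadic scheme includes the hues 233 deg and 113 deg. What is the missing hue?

353°

A triad places three hues 120° apart.
The full set through 113° is {113°, 233°, 353°}.
Given {113°, 233°}, the missing hue is 353°.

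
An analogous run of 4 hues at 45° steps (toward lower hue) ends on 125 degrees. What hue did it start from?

3 steps of 45° (toward lower hue) give a net shift of −135°.
Start = end − shift: 125 + 135 = 260°

260°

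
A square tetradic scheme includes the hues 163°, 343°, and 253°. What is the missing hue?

73°

A square tetradic scheme places four hues every 90°.
The full set through 163° is {73°, 163°, 253°, 343°}.
Given {163°, 253°, 343°}, the missing hue is 73°.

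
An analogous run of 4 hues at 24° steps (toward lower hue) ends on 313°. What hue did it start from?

3 steps of 24° (toward lower hue) give a net shift of −72°.
Start = end − shift: 313 + 72 = 385 → 385 − 360 = 25°

25°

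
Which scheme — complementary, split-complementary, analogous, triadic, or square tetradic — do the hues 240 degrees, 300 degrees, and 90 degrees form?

split-complementary

Sort the hues: 90°, 240°, 300°.
Successive gaps around the wheel: 150°, 60°, 150°.
Two 150° gaps and one 60° gap — a base hue opposite a pair of accents 30° either side of its complement — is the split-complementary pattern.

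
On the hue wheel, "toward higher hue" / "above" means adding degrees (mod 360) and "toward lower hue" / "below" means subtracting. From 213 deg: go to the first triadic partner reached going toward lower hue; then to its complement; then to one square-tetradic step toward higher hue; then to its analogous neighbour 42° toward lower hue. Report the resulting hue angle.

321°

213 − 120 = 93°   (triadic ↓)
93 + 180 = 273°   (complement)
273 + 90 = 363 → 363 − 360 = 3°   (square ↑)
3 − 42 = -39 → -39 + 360 = 321°   (analog 42° ↓)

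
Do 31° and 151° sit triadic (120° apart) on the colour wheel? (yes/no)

Angular distance: |31 − 151| = 120 = 120°.
Triadic (120° apart) requires 120°.

yes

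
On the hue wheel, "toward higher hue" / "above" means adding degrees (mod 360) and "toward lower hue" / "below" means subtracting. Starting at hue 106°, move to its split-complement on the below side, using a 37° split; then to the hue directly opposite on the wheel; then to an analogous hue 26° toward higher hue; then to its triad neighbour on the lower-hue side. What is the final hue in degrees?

335°

+143° (split-comp 37° ↓): 106 + 143 = 249°
+180° (complement): 249 + 180 = 429 → 429 − 360 = 69°
+26° (analog 26° ↑): 69 + 26 = 95°
−120° (triadic ↓): 95 − 120 = -25 → -25 + 360 = 335°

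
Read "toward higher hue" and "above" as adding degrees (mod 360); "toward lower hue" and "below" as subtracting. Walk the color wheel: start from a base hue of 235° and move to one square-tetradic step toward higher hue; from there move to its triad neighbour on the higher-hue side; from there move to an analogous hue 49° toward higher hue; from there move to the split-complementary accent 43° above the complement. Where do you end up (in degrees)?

357°

235 + 90 = 325°   (square ↑)
325 + 120 = 445 → 445 − 360 = 85°   (triadic ↑)
85 + 49 = 134°   (analog 49° ↑)
134 + 223 = 357°   (split-comp 43° ↑)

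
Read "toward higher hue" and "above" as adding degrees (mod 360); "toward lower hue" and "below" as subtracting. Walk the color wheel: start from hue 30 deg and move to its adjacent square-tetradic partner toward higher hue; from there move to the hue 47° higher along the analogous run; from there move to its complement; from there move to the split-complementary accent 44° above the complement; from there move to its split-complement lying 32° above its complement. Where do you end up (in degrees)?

30 + 90 = 120°   (square ↑)
120 + 47 = 167°   (analog 47° ↑)
167 + 180 = 347°   (complement)
347 + 224 = 571 → 571 − 360 = 211°   (split-comp 44° ↑)
211 + 212 = 423 → 423 − 360 = 63°   (split-comp 32° ↑)

63°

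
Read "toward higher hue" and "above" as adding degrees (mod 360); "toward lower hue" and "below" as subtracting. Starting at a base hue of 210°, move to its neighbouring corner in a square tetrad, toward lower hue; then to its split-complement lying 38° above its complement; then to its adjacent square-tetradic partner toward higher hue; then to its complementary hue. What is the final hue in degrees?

248°

210 − 90 = 120°   (square ↓)
120 + 218 = 338°   (split-comp 38° ↑)
338 + 90 = 428 → 428 − 360 = 68°   (square ↑)
68 + 180 = 248°   (complement)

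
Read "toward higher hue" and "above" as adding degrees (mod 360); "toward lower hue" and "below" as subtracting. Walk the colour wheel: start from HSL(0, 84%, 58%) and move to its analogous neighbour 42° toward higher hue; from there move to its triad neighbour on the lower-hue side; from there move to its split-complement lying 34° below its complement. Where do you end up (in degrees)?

68°

0 + 42 = 42°   (analog 42° ↑)
42 − 120 = -78 → -78 + 360 = 282°   (triadic ↓)
282 + 146 = 428 → 428 − 360 = 68°   (split-comp 34° ↓)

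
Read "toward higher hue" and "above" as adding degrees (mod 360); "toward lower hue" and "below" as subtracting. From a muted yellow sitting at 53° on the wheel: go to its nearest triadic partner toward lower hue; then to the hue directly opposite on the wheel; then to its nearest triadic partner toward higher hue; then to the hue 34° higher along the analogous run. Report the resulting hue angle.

−120° (triadic ↓): 53 − 120 = -67 → -67 + 360 = 293°
+180° (complement): 293 + 180 = 473 → 473 − 360 = 113°
+120° (triadic ↑): 113 + 120 = 233°
+34° (analog 34° ↑): 233 + 34 = 267°

267°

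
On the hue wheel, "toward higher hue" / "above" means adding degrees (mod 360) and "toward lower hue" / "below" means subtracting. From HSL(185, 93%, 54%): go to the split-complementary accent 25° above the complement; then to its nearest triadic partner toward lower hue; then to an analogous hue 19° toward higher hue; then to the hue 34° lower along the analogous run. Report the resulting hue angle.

185 + 205 = 390 → 390 − 360 = 30°   (split-comp 25° ↑)
30 − 120 = -90 → -90 + 360 = 270°   (triadic ↓)
270 + 19 = 289°   (analog 19° ↑)
289 − 34 = 255°   (analog 34° ↓)

255°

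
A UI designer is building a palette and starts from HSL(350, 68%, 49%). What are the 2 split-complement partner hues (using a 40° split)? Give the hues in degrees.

130° and 210°

Split-complementary hues sit 40° either side of the complement.
Complement of 350°: 350 + 180 = 530 → 530 − 360 = 170°
170 − 40 = 130°
170 + 40 = 210°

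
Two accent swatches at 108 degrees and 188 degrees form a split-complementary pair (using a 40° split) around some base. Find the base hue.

The accents sit 40° either side of the complement, so the complement is their short-arc midpoint on the wheel.
Short-arc midpoint of 108° and 188°: 148°.
Base is 180° from the complement: 148 − 180 = -32 → -32 + 360 = 328°

328°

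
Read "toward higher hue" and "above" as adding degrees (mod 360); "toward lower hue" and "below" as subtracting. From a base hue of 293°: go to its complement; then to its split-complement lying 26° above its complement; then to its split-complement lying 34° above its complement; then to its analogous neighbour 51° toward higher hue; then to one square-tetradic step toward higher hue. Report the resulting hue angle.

293 + 180 = 473 → 473 − 360 = 113°   (complement)
113 + 206 = 319°   (split-comp 26° ↑)
319 + 214 = 533 → 533 − 360 = 173°   (split-comp 34° ↑)
173 + 51 = 224°   (analog 51° ↑)
224 + 90 = 314°   (square ↑)

314°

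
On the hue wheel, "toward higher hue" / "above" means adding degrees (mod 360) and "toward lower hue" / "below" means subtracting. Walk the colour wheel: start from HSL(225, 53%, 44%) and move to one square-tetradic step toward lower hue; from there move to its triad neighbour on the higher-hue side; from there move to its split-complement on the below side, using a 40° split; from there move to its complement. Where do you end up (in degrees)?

−90° (square ↓): 225 − 90 = 135°
+120° (triadic ↑): 135 + 120 = 255°
+140° (split-comp 40° ↓): 255 + 140 = 395 → 395 − 360 = 35°
+180° (complement): 35 + 180 = 215°

215°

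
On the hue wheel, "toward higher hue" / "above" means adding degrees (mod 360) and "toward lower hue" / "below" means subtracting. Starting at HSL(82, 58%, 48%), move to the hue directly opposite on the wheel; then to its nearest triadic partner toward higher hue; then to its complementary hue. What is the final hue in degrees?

complement +180°: 82 + 180 = 262°
triadic ↑ +120°: 262 + 120 = 382 → 382 − 360 = 22°
complement +180°: 22 + 180 = 202°

202°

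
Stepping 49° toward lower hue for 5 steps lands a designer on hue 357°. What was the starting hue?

5 steps of 49° (toward lower hue) give a net shift of −245°.
Start = end − shift: 357 + 245 = 602 → 602 − 360 = 242°

242°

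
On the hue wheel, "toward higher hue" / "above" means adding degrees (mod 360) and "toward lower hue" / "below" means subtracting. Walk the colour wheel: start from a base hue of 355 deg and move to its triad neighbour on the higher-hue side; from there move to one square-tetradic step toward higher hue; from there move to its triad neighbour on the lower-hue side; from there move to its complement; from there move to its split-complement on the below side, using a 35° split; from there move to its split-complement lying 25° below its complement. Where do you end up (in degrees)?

205°

triadic ↑ +120°: 355 + 120 = 475 → 475 − 360 = 115°
square ↑ +90°: 115 + 90 = 205°
triadic ↓ −120°: 205 − 120 = 85°
complement +180°: 85 + 180 = 265°
split-comp 35° ↓ +145°: 265 + 145 = 410 → 410 − 360 = 50°
split-comp 25° ↓ +155°: 50 + 155 = 205°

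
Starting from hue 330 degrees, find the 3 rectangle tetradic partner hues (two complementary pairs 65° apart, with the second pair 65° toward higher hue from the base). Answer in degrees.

35°, 150° and 215°

A rectangular tetradic uses two complementary pairs 65° apart: offsets 0°, 65°, 180°, 245°.
330 + 65 = 395 → 395 − 360 = 35°
330 + 180 = 510 → 510 − 360 = 150°
330 + 245 = 575 → 575 − 360 = 215°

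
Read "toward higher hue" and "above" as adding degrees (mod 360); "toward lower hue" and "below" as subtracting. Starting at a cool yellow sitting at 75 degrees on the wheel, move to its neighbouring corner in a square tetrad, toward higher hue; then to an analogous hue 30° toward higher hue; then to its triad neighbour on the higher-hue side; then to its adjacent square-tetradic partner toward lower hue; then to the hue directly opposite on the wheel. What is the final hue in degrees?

45°

square ↑ +90°: 75 + 90 = 165°
analog 30° ↑ +30°: 165 + 30 = 195°
triadic ↑ +120°: 195 + 120 = 315°
square ↓ −90°: 315 − 90 = 225°
complement +180°: 225 + 180 = 405 → 405 − 360 = 45°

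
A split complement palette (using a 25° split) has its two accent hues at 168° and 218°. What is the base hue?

13°

The accents sit 25° either side of the complement, so the complement is their short-arc midpoint on the wheel.
Short-arc midpoint of 168° and 218°: 193°.
Base is 180° from the complement: 193 − 180 = 13°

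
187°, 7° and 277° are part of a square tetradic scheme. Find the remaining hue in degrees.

A square tetradic scheme places four hues every 90°.
The full set through 7° is {7°, 97°, 187°, 277°}.
Given {7°, 187°, 277°}, the missing hue is 97°.

97°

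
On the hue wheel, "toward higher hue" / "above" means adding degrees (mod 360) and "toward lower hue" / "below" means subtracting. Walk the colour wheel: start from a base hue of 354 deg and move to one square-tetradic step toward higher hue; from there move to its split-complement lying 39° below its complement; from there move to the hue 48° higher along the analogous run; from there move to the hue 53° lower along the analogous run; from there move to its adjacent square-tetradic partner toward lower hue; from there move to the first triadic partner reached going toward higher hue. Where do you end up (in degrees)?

250°

square ↑ +90°: 354 + 90 = 444 → 444 − 360 = 84°
split-comp 39° ↓ +141°: 84 + 141 = 225°
analog 48° ↑ +48°: 225 + 48 = 273°
analog 53° ↓ −53°: 273 − 53 = 220°
square ↓ −90°: 220 − 90 = 130°
triadic ↑ +120°: 130 + 120 = 250°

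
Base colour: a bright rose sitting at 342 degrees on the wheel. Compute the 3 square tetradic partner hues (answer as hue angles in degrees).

A square tetradic scheme places four hues every 90°.
342 + 90 = 432 → 432 − 360 = 72°
342 + 180 = 522 → 522 − 360 = 162°
342 + 270 = 612 → 612 − 360 = 252°

72°, 162° and 252°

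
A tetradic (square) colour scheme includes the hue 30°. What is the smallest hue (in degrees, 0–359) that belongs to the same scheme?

30°

A square tetradic scheme places four hues every 90°.
The full set through 30° is {30°, 120°, 210°, 300°}.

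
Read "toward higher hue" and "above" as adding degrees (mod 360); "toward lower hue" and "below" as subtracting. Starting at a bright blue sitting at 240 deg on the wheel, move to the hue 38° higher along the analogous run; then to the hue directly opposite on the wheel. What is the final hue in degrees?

analog 38° ↑ +38°: 240 + 38 = 278°
complement +180°: 278 + 180 = 458 → 458 − 360 = 98°

98°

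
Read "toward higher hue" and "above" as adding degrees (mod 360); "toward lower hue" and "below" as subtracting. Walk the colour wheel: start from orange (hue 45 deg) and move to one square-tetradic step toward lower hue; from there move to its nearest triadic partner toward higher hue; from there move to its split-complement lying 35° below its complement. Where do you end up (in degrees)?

220°

45 − 90 = -45 → -45 + 360 = 315°   (square ↓)
315 + 120 = 435 → 435 − 360 = 75°   (triadic ↑)
75 + 145 = 220°   (split-comp 35° ↓)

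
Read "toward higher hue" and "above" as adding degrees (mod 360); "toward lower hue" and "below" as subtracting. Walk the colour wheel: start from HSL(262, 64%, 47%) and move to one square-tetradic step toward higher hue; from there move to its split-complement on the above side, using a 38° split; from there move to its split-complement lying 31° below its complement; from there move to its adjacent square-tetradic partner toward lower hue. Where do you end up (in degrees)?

262 + 90 = 352°   (square ↑)
352 + 218 = 570 → 570 − 360 = 210°   (split-comp 38° ↑)
210 + 149 = 359°   (split-comp 31° ↓)
359 − 90 = 269°   (square ↓)

269°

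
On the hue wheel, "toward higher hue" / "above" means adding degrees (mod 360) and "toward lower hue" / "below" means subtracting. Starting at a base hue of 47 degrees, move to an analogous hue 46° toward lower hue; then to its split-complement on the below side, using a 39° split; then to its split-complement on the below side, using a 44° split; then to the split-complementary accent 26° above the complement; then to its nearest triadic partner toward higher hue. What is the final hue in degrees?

−46° (analog 46° ↓): 47 − 46 = 1°
+141° (split-comp 39° ↓): 1 + 141 = 142°
+136° (split-comp 44° ↓): 142 + 136 = 278°
+206° (split-comp 26° ↑): 278 + 206 = 484 → 484 − 360 = 124°
+120° (triadic ↑): 124 + 120 = 244°

244°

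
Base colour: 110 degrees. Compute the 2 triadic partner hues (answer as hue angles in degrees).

230° and 350°

110 + 120 = 230°
110 + 240 = 350°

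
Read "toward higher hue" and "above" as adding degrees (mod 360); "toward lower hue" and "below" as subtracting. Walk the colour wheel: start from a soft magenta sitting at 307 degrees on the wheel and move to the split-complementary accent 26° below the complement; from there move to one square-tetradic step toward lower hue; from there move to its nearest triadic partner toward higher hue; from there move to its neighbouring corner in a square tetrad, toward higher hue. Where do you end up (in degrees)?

221°

+154° (split-comp 26° ↓): 307 + 154 = 461 → 461 − 360 = 101°
−90° (square ↓): 101 − 90 = 11°
+120° (triadic ↑): 11 + 120 = 131°
+90° (square ↑): 131 + 90 = 221°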